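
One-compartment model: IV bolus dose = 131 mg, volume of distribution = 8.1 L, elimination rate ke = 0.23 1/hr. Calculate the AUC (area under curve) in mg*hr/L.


C0 = Dose/Vd = 131/8.1 = 16.1728 mg/L
AUC = C0/ke = 16.1728/0.23
AUC = 70.32 mg*hr/L


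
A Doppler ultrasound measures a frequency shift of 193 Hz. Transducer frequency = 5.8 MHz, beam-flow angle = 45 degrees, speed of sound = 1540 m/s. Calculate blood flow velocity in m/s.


v = fd * c / (2 * f0 * cos(theta))
v = 193 * 1540 / (2 * 5.8000e+06 * cos(45))
v = 0.03624 m/s


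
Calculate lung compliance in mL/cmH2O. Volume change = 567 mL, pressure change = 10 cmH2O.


C = dV / dP
C = 567 / 10
C = 56.7 mL/cmH2O


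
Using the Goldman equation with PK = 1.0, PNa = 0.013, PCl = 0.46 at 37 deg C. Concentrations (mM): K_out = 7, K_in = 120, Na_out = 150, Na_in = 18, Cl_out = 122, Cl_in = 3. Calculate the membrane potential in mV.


Vm = (RT/F)*ln((PK*Ko + PNa*Nao + PCl*Cli)/(PK*Ki + PNa*Nai + PCl*Clo))
Numer = 10.33, Denom = 176.354
Vm = -75.83 mV


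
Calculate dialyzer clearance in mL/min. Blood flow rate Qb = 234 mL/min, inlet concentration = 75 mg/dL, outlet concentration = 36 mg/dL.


K = Qb * (Cb_in - Cb_out) / Cb_in
K = 234 * (75 - 36) / 75
K = 121.7 mL/min


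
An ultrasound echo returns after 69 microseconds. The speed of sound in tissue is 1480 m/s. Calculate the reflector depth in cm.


depth = c * t / 2
t = 69 us = 6.9000e-05 s
depth = 1480 * 6.9000e-05 / 2
depth = 0.05106 m = 5.106 cm


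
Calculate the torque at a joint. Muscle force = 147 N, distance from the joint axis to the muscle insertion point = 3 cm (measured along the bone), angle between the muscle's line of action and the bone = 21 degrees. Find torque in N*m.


Torque = F * d * sin(theta)   (moment arm = d*sin(theta))
d = 3 cm = 0.03 m
Torque = 147 * 0.03 * sin(21)
Torque = 1.58 N*m


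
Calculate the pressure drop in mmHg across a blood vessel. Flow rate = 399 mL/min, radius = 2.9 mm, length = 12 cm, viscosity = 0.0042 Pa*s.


dP = 8*mu*L*Q / (pi*r^4)
Q = 399 mL/min = 6.65e-06 m^3/s
dP = 120.67 Pa = 120.67 / 133.322 mmHg = 0.9051 mmHg


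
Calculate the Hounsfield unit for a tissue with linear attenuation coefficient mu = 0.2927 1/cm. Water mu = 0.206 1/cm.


HU = ((mu_tissue - mu_water) / mu_water) * 1000
HU = ((0.2927 - 0.206) / 0.206) * 1000
HU = 420.9


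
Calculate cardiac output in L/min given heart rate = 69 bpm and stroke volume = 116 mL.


CO = HR * SV
CO = 69 * 116 / 1000
CO = 8.004 L/min


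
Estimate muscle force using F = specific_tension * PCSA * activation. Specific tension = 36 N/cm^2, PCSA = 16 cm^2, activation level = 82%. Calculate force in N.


F = sigma * PCSA * activation
F = 36 * 16 * 0.82
F = 472.3 N


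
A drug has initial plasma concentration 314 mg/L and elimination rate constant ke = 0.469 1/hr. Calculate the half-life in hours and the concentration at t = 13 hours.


t_half = ln(2) / ke = 0.693147 / 0.469 = 1.478 hr
C(t) = C0 * exp(-ke*t) = 314 * exp(-0.469*13)
C(13) = 0.7064 mg/L


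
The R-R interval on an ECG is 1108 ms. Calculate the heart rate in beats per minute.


HR = 60 / RR_interval(s)
RR = 1108 ms = 1.108 s
HR = 60 / 1.108 = 54.15 bpm


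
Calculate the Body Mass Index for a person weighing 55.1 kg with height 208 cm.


BMI = weight / height^2
height = 208 cm = 2.08 m
BMI = 55.1 / 2.08^2
BMI = 12.74 kg/m^2


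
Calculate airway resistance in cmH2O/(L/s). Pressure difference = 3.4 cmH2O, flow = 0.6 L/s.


R = dP / flow
R = 3.4 / 0.6
R = 5.667 cmH2O/(L/s)


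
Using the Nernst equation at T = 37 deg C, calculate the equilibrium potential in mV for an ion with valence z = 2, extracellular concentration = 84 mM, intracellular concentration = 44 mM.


E = (RT/(zF)) * ln(C_out/C_in)
T = 37 + 273.15 = 310.15 K
E = (8.314 * 310.15 / (2 * 96485)) * ln(84/44)
E = 8.641 mV


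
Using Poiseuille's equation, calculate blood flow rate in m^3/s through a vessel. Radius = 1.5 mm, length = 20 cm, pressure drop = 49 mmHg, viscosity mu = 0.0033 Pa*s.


Q = pi*r^4*dP / (8*mu*L)
r = 0.0015 m, L = 0.2 m
dP = 49 mmHg = 6532.778 Pa
Q = 1.9678e-05 m^3/s


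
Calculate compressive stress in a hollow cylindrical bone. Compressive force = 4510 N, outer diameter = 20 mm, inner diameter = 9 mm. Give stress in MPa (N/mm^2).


A = pi*(r_o^2 - r_i^2)
r_o = 10 mm, r_i = 4.5 mm
A = 250.542 mm^2
sigma = F/A = 4510 / 250.542
sigma = 18 MPa


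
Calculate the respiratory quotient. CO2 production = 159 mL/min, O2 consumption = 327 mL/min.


RQ = VCO2 / VO2
RQ = 159 / 327
RQ = 0.4862


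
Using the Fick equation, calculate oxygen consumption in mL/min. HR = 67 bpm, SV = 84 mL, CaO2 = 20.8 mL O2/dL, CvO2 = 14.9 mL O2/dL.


CO = HR*SV = 67*84/1000 = 5.628 L/min
a-v O2 diff = 20.8 - 14.9 = 5.9 mL/dL
VO2 = CO * (CaO2-CvO2) * 10 dL/L
VO2 = 5.628 * 5.9 * 10
VO2 = 332.1 mL/min


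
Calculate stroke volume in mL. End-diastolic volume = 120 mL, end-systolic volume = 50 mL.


SV = EDV - ESV
SV = 120 - 50
SV = 70 mL


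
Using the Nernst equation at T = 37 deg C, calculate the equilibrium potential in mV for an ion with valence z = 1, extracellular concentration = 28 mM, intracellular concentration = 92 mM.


E = (RT/(zF)) * ln(C_out/C_in)
T = 37 + 273.15 = 310.15 K
E = (8.314 * 310.15 / (1 * 96485)) * ln(28/92)
E = -31.79 mV


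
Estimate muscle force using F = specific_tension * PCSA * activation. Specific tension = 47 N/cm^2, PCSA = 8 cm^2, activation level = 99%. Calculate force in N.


F = sigma * PCSA * activation
F = 47 * 8 * 0.99
F = 372.2 N


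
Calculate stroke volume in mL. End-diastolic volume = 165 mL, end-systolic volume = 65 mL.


SV = EDV - ESV
SV = 165 - 65
SV = 100 mL


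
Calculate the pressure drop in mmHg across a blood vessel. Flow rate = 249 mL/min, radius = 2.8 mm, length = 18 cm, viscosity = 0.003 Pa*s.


dP = 8*mu*L*Q / (pi*r^4)
Q = 249 mL/min = 4.15e-06 m^3/s
dP = 92.8431 Pa = 92.8431 / 133.322 mmHg = 0.6964 mmHg


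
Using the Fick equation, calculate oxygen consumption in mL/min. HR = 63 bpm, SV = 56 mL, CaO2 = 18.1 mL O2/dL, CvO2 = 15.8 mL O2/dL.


CO = HR*SV = 63*56/1000 = 3.528 L/min
a-v O2 diff = 18.1 - 15.8 = 2.3 mL/dL
VO2 = CO * (CaO2-CvO2) * 10 dL/L
VO2 = 3.528 * 2.3 * 10
VO2 = 81.14 mL/min


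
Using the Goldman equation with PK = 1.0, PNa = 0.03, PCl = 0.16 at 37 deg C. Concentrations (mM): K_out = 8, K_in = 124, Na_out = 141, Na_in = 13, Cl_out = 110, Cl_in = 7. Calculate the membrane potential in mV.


Vm = (RT/F)*ln((PK*Ko + PNa*Nao + PCl*Cli)/(PK*Ki + PNa*Nai + PCl*Clo))
Numer = 13.35, Denom = 141.99
Vm = -63.18 mV


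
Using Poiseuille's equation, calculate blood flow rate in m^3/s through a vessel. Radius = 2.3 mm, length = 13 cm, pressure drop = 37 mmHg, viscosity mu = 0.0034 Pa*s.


Q = pi*r^4*dP / (8*mu*L)
r = 0.0023 m, L = 0.13 m
dP = 37 mmHg = 4932.914 Pa
Q = 1.2265e-04 m^3/s


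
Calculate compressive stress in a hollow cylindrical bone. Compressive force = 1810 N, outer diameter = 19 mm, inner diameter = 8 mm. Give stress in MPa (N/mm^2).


A = pi*(r_o^2 - r_i^2)
r_o = 9.5 mm, r_i = 4 mm
A = 233.263 mm^2
sigma = F/A = 1810 / 233.263
sigma = 7.759 MPa


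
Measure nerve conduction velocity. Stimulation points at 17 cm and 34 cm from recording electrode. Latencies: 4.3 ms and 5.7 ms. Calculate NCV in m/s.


Distance = (34 - 17) / 100 = 0.17 m
dt = (5.7 - 4.3) / 1000 = 0.0014 s
NCV = dist / dt = 121.4 m/s


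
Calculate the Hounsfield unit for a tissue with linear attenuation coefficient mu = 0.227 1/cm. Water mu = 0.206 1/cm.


HU = ((mu_tissue - mu_water) / mu_water) * 1000
HU = ((0.227 - 0.206) / 0.206) * 1000
HU = 101.9


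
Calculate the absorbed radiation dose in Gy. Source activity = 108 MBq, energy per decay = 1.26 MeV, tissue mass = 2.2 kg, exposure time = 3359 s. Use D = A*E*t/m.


A = 108 MBq = 1.0800e+08 Bq
E = 1.26 MeV = 2.01852e-13 J
D = A*E*t/m = 1.0800e+08*2.01852e-13*3359/2.2
D = 0.03328 Gy


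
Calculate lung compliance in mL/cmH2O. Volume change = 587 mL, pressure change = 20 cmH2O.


C = dV / dP
C = 587 / 20
C = 29.35 mL/cmH2O


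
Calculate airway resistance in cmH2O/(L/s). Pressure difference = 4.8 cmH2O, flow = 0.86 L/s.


R = dP / flow
R = 4.8 / 0.86
R = 5.581 cmH2O/(L/s)


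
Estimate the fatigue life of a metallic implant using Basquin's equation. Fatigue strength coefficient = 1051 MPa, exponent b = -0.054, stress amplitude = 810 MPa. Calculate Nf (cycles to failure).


sigma_a = sigma_f' * (2Nf)^b
2Nf = (sigma_a/sigma_f')^(1/b)
2Nf = (810/1051)^(1/-0.054)
2Nf = 124.38619
Nf = 62.19


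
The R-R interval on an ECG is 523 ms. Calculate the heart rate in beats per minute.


HR = 60 / RR_interval(s)
RR = 523 ms = 0.523 s
HR = 60 / 0.523 = 114.7 bpm


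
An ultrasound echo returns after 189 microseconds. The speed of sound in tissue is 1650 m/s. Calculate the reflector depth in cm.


depth = c * t / 2
t = 189 us = 1.8900e-04 s
depth = 1650 * 1.8900e-04 / 2
depth = 0.155925 m = 15.5925 cm


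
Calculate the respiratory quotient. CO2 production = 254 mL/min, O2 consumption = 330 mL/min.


RQ = VCO2 / VO2
RQ = 254 / 330
RQ = 0.7697


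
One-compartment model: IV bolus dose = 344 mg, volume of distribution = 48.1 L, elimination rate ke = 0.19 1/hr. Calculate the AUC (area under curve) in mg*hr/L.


C0 = Dose/Vd = 344/48.1 = 7.15177 mg/L
AUC = C0/ke = 7.15177/0.19
AUC = 37.64 mg*hr/L


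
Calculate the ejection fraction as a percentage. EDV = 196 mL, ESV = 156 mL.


SV = EDV - ESV = 196 - 156 = 40 mL
EF = SV/EDV * 100 = 40/196 * 100
EF = 20.41%


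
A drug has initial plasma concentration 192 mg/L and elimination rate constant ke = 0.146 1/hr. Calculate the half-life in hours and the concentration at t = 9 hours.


t_half = ln(2) / ke = 0.693147 / 0.146 = 4.748 hr
C(t) = C0 * exp(-ke*t) = 192 * exp(-0.146*9)
C(9) = 51.6 mg/L


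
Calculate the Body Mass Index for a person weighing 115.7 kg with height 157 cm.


BMI = weight / height^2
height = 157 cm = 1.57 m
BMI = 115.7 / 1.57^2
BMI = 46.94 kg/m^2


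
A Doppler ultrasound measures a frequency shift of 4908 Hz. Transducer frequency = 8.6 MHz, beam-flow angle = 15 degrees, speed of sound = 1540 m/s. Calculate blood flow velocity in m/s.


v = fd * c / (2 * f0 * cos(theta))
v = 4908 * 1540 / (2 * 8.6000e+06 * cos(15))
v = 0.4549 m/s


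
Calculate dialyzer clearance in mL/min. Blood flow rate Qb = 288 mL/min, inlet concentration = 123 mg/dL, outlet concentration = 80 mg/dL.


K = Qb * (Cb_in - Cb_out) / Cb_in
K = 288 * (123 - 80) / 123
K = 100.7 mL/min


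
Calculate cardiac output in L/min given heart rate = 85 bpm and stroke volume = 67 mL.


CO = HR * SV
CO = 85 * 67 / 1000
CO = 5.695 L/min


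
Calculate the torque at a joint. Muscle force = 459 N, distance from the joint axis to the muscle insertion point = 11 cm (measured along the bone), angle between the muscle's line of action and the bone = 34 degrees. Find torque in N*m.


Torque = F * d * sin(theta)   (moment arm = d*sin(theta))
d = 11 cm = 0.11 m
Torque = 459 * 0.11 * sin(34)
Torque = 28.23 N*m


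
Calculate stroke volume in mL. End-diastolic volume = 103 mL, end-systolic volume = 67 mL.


SV = EDV - ESV
SV = 103 - 67
SV = 36 mL


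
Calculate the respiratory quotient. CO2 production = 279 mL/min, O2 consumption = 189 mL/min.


RQ = VCO2 / VO2
RQ = 279 / 189
RQ = 1.476


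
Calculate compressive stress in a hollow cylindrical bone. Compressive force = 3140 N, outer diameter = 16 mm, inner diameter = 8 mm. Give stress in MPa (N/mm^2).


A = pi*(r_o^2 - r_i^2)
r_o = 8 mm, r_i = 4 mm
A = 150.796 mm^2
sigma = F/A = 3140 / 150.796
sigma = 20.82 MPa


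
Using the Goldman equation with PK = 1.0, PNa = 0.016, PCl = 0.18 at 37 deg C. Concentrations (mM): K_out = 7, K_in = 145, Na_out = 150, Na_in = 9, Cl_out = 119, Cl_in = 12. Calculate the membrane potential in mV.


Vm = (RT/F)*ln((PK*Ko + PNa*Nao + PCl*Cli)/(PK*Ki + PNa*Nai + PCl*Clo))
Numer = 11.56, Denom = 166.564
Vm = -71.3 mV


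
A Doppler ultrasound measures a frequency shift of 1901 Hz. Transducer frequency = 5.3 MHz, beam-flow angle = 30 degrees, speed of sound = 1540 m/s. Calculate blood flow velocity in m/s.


v = fd * c / (2 * f0 * cos(theta))
v = 1901 * 1540 / (2 * 5.3000e+06 * cos(30))
v = 0.3189 m/s


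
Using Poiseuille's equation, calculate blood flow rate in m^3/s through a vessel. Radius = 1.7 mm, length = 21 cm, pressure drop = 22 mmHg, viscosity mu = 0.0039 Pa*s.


Q = pi*r^4*dP / (8*mu*L)
r = 0.0017 m, L = 0.21 m
dP = 22 mmHg = 2933.084 Pa
Q = 1.1746e-05 m^3/s


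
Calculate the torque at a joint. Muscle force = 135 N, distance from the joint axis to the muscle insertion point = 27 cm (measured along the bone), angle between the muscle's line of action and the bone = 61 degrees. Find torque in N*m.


Torque = F * d * sin(theta)   (moment arm = d*sin(theta))
d = 27 cm = 0.27 m
Torque = 135 * 0.27 * sin(61)
Torque = 31.88 N*m


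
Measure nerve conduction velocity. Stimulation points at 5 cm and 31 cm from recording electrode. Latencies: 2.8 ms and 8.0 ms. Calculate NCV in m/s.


Distance = (31 - 5) / 100 = 0.26 m
dt = (8.0 - 2.8) / 1000 = 0.0052 s
NCV = dist / dt = 50 m/s


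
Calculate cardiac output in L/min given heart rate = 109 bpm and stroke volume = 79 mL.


CO = HR * SV
CO = 109 * 79 / 1000
CO = 8.611 L/min


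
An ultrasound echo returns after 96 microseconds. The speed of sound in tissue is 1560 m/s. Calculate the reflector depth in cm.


depth = c * t / 2
t = 96 us = 9.6000e-05 s
depth = 1560 * 9.6000e-05 / 2
depth = 0.07488 m = 7.488 cm


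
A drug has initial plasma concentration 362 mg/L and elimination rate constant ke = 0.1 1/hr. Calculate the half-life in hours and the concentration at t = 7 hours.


t_half = ln(2) / ke = 0.693147 / 0.1 = 6.931 hr
C(t) = C0 * exp(-ke*t) = 362 * exp(-0.1*7)
C(7) = 179.8 mg/L


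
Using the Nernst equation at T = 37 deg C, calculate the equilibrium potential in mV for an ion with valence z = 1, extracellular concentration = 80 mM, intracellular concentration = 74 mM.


E = (RT/(zF)) * ln(C_out/C_in)
T = 37 + 273.15 = 310.15 K
E = (8.314 * 310.15 / (1 * 96485)) * ln(80/74)
E = 2.084 mV


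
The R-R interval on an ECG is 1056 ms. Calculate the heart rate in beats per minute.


HR = 60 / RR_interval(s)
RR = 1056 ms = 1.056 s
HR = 60 / 1.056 = 56.82 bpm


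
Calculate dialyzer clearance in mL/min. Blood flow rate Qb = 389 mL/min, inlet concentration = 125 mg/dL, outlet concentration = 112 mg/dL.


K = Qb * (Cb_in - Cb_out) / Cb_in
K = 389 * (125 - 112) / 125
K = 40.46 mL/min


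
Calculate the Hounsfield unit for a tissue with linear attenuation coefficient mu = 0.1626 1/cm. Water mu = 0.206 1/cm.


HU = ((mu_tissue - mu_water) / mu_water) * 1000
HU = ((0.1626 - 0.206) / 0.206) * 1000
HU = -210.7


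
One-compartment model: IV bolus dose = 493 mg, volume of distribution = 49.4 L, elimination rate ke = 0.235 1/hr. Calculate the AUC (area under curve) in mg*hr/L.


C0 = Dose/Vd = 493/49.4 = 9.97976 mg/L
AUC = C0/ke = 9.97976/0.235
AUC = 42.47 mg*hr/L


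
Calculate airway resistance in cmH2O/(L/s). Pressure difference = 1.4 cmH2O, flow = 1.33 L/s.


R = dP / flow
R = 1.4 / 1.33
R = 1.053 cmH2O/(L/s)


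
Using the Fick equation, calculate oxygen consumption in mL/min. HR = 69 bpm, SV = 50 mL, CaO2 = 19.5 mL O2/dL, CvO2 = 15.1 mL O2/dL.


CO = HR*SV = 69*50/1000 = 3.45 L/min
a-v O2 diff = 19.5 - 15.1 = 4.4 mL/dL
VO2 = CO * (CaO2-CvO2) * 10 dL/L
VO2 = 3.45 * 4.4 * 10
VO2 = 151.8 mL/min


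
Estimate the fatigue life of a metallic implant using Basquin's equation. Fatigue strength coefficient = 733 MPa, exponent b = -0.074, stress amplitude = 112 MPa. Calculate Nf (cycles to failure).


sigma_a = sigma_f' * (2Nf)^b
2Nf = (sigma_a/sigma_f')^(1/b)
2Nf = (112/733)^(1/-0.074)
2Nf = 1.0604394e+11
Nf = 5.3022e+10


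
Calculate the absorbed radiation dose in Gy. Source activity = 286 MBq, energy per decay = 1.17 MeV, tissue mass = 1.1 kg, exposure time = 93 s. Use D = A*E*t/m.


A = 286 MBq = 2.8600e+08 Bq
E = 1.17 MeV = 1.87434e-13 J
D = A*E*t/m = 2.8600e+08*1.87434e-13*93/1.1
D = 0.004532 Gy


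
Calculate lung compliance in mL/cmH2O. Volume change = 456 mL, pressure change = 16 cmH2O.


C = dV / dP
C = 456 / 16
C = 28.5 mL/cmH2O


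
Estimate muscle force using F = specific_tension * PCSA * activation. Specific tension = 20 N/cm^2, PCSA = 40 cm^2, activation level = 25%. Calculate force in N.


F = sigma * PCSA * activation
F = 20 * 40 * 0.25
F = 200 N


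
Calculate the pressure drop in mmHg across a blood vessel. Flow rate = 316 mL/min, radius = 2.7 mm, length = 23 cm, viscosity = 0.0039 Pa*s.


dP = 8*mu*L*Q / (pi*r^4)
Q = 316 mL/min = 5.26667e-06 m^3/s
dP = 226.367 Pa = 226.367 / 133.322 mmHg = 1.698 mmHg


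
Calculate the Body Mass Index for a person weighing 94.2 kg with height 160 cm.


BMI = weight / height^2
height = 160 cm = 1.6 m
BMI = 94.2 / 1.6^2
BMI = 36.8 kg/m^2


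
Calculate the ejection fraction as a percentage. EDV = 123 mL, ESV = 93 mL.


SV = EDV - ESV = 123 - 93 = 30 mL
EF = SV/EDV * 100 = 30/123 * 100
EF = 24.39%


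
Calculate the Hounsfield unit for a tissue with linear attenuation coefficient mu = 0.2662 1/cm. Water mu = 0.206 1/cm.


HU = ((mu_tissue - mu_water) / mu_water) * 1000
HU = ((0.2662 - 0.206) / 0.206) * 1000
HU = 292.2


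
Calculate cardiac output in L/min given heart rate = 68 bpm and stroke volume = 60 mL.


CO = HR * SV
CO = 68 * 60 / 1000
CO = 4.08 L/min


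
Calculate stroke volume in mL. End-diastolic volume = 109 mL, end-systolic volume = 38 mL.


SV = EDV - ESV
SV = 109 - 38
SV = 71 mL


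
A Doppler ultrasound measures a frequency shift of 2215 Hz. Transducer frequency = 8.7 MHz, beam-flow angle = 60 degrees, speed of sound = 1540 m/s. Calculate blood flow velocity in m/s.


v = fd * c / (2 * f0 * cos(theta))
v = 2215 * 1540 / (2 * 8.7000e+06 * cos(60))
v = 0.3921 m/s


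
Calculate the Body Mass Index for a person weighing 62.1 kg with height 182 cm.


BMI = weight / height^2
height = 182 cm = 1.82 m
BMI = 62.1 / 1.82^2
BMI = 18.75 kg/m^2


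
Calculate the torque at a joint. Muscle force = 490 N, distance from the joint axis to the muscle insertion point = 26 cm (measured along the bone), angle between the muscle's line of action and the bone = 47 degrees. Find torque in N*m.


Torque = F * d * sin(theta)   (moment arm = d*sin(theta))
d = 26 cm = 0.26 m
Torque = 490 * 0.26 * sin(47)
Torque = 93.17 N*m


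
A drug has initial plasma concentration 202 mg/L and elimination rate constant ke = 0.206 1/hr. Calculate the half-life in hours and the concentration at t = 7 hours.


t_half = ln(2) / ke = 0.693147 / 0.206 = 3.365 hr
C(t) = C0 * exp(-ke*t) = 202 * exp(-0.206*7)
C(7) = 47.76 mg/L


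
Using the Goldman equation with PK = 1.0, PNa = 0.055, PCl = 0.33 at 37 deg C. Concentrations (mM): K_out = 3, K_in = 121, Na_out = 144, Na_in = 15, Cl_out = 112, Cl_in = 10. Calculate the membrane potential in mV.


Vm = (RT/F)*ln((PK*Ko + PNa*Nao + PCl*Cli)/(PK*Ki + PNa*Nai + PCl*Clo))
Numer = 14.22, Denom = 158.785
Vm = -64.49 mV


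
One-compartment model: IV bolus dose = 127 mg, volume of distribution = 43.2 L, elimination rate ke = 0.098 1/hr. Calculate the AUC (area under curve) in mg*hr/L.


C0 = Dose/Vd = 127/43.2 = 2.93981 mg/L
AUC = C0/ke = 2.93981/0.098
AUC = 30 mg*hr/L


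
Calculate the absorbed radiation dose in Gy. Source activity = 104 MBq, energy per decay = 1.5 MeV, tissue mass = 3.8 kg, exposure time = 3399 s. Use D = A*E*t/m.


A = 104 MBq = 1.0400e+08 Bq
E = 1.5 MeV = 2.403e-13 J
D = A*E*t/m = 1.0400e+08*2.403e-13*3399/3.8
D = 0.02235 Gy


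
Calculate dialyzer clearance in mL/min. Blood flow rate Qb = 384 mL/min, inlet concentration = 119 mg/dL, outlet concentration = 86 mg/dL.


K = Qb * (Cb_in - Cb_out) / Cb_in
K = 384 * (119 - 86) / 119
K = 106.5 mL/min


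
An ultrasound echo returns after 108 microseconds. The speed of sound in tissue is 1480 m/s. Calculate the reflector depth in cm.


depth = c * t / 2
t = 108 us = 1.0800e-04 s
depth = 1480 * 1.0800e-04 / 2
depth = 0.07992 m = 7.992 cm


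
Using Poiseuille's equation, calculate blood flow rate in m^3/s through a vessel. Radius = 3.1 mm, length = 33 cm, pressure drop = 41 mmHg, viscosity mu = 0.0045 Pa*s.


Q = pi*r^4*dP / (8*mu*L)
r = 0.0031 m, L = 0.33 m
dP = 41 mmHg = 5466.202 Pa
Q = 1.3350e-04 m^3/s


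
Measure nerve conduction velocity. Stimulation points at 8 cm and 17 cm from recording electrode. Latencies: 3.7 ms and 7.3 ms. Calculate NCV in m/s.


Distance = (17 - 8) / 100 = 0.09 m
dt = (7.3 - 3.7) / 1000 = 0.0036 s
NCV = dist / dt = 25 m/s


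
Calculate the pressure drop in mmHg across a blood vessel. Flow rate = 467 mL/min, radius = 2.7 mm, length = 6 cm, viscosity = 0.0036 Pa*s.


dP = 8*mu*L*Q / (pi*r^4)
Q = 467 mL/min = 7.78333e-06 m^3/s
dP = 80.5572 Pa = 80.5572 / 133.322 mmHg = 0.6042 mmHg


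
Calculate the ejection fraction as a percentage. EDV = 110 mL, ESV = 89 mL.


SV = EDV - ESV = 110 - 89 = 21 mL
EF = SV/EDV * 100 = 21/110 * 100
EF = 19.09%


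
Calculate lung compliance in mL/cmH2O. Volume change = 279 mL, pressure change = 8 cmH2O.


C = dV / dP
C = 279 / 8
C = 34.88 mL/cmH2O


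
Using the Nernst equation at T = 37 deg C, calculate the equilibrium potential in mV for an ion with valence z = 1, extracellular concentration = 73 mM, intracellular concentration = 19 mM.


E = (RT/(zF)) * ln(C_out/C_in)
T = 37 + 273.15 = 310.15 K
E = (8.314 * 310.15 / (1 * 96485)) * ln(73/19)
E = 35.97 mV


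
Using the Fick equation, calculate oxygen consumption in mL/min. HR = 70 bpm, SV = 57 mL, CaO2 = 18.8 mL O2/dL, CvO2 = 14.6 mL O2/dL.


CO = HR*SV = 70*57/1000 = 3.99 L/min
a-v O2 diff = 18.8 - 14.6 = 4.2 mL/dL
VO2 = CO * (CaO2-CvO2) * 10 dL/L
VO2 = 3.99 * 4.2 * 10
VO2 = 167.6 mL/min


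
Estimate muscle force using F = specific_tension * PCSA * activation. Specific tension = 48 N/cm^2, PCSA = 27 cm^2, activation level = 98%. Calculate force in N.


F = sigma * PCSA * activation
F = 48 * 27 * 0.98
F = 1270 N


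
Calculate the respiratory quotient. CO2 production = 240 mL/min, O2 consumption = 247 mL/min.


RQ = VCO2 / VO2
RQ = 240 / 247
RQ = 0.9717


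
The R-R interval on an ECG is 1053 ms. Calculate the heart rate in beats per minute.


HR = 60 / RR_interval(s)
RR = 1053 ms = 1.053 s
HR = 60 / 1.053 = 56.98 bpm


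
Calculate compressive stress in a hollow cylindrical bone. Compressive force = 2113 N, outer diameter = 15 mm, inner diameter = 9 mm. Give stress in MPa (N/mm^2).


A = pi*(r_o^2 - r_i^2)
r_o = 7.5 mm, r_i = 4.5 mm
A = 113.097 mm^2
sigma = F/A = 2113 / 113.097
sigma = 18.68 MPa


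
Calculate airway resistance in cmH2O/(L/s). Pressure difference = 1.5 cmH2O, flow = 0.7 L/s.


R = dP / flow
R = 1.5 / 0.7
R = 2.143 cmH2O/(L/s)


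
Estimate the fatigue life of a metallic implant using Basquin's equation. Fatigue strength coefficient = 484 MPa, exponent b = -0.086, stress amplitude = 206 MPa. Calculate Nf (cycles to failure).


sigma_a = sigma_f' * (2Nf)^b
2Nf = (sigma_a/sigma_f')^(1/b)
2Nf = (206/484)^(1/-0.086)
2Nf = 20592.037
Nf = 1.03e+04


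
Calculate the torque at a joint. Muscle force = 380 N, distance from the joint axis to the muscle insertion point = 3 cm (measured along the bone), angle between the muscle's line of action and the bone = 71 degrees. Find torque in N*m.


Torque = F * d * sin(theta)   (moment arm = d*sin(theta))
d = 3 cm = 0.03 m
Torque = 380 * 0.03 * sin(71)
Torque = 10.78 N*m


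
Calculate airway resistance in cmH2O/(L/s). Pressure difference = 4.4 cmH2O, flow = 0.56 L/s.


R = dP / flow
R = 4.4 / 0.56
R = 7.857 cmH2O/(L/s)


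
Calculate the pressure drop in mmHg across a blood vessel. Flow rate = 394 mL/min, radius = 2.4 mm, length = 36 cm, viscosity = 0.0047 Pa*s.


dP = 8*mu*L*Q / (pi*r^4)
Q = 394 mL/min = 6.56667e-06 m^3/s
dP = 852.787 Pa = 852.787 / 133.322 mmHg = 6.396 mmHg


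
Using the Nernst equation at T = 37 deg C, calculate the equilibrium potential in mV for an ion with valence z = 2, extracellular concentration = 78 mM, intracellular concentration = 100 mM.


E = (RT/(zF)) * ln(C_out/C_in)
T = 37 + 273.15 = 310.15 K
E = (8.314 * 310.15 / (2 * 96485)) * ln(78/100)
E = -3.32 mV


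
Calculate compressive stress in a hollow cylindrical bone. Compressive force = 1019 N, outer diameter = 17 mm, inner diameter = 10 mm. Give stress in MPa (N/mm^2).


A = pi*(r_o^2 - r_i^2)
r_o = 8.5 mm, r_i = 5 mm
A = 148.44 mm^2
sigma = F/A = 1019 / 148.44
sigma = 6.865 MPa


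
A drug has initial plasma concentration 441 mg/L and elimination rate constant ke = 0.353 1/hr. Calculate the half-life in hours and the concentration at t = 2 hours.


t_half = ln(2) / ke = 0.693147 / 0.353 = 1.964 hr
C(t) = C0 * exp(-ke*t) = 441 * exp(-0.353*2)
C(2) = 217.7 mg/L


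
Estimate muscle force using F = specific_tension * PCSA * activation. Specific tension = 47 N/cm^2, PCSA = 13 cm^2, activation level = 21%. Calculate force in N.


F = sigma * PCSA * activation
F = 47 * 13 * 0.21
F = 128.3 N


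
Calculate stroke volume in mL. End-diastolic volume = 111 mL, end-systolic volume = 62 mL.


SV = EDV - ESV
SV = 111 - 62
SV = 49 mL


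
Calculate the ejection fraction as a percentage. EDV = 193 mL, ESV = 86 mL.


SV = EDV - ESV = 193 - 86 = 107 mL
EF = SV/EDV * 100 = 107/193 * 100
EF = 55.44%


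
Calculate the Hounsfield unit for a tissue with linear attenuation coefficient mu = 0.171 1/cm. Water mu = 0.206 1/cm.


HU = ((mu_tissue - mu_water) / mu_water) * 1000
HU = ((0.171 - 0.206) / 0.206) * 1000
HU = -169.9


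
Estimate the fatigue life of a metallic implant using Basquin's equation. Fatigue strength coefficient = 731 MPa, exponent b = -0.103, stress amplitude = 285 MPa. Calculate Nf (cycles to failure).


sigma_a = sigma_f' * (2Nf)^b
2Nf = (sigma_a/sigma_f')^(1/b)
2Nf = (285/731)^(1/-0.103)
2Nf = 9366.5107
Nf = 4683


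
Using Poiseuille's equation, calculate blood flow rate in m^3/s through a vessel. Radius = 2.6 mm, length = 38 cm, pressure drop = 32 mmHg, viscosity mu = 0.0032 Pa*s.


Q = pi*r^4*dP / (8*mu*L)
r = 0.0026 m, L = 0.38 m
dP = 32 mmHg = 4266.304 Pa
Q = 6.2961e-05 m^3/s


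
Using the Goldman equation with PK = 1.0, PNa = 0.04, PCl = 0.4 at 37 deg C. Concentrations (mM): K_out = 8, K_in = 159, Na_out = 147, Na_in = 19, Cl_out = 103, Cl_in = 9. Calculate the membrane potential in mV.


Vm = (RT/F)*ln((PK*Ko + PNa*Nao + PCl*Cli)/(PK*Ki + PNa*Nai + PCl*Clo))
Numer = 17.48, Denom = 200.96
Vm = -65.26 mV


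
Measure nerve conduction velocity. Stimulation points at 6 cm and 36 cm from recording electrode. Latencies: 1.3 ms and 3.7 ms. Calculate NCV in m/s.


Distance = (36 - 6) / 100 = 0.3 m
dt = (3.7 - 1.3) / 1000 = 0.0024 s
NCV = dist / dt = 125 m/s


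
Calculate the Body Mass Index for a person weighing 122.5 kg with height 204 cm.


BMI = weight / height^2
height = 204 cm = 2.04 m
BMI = 122.5 / 2.04^2
BMI = 29.44 kg/m^2


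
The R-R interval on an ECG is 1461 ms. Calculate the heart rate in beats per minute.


HR = 60 / RR_interval(s)
RR = 1461 ms = 1.461 s
HR = 60 / 1.461 = 41.07 bpm


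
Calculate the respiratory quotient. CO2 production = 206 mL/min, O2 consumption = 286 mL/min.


RQ = VCO2 / VO2
RQ = 206 / 286
RQ = 0.7203


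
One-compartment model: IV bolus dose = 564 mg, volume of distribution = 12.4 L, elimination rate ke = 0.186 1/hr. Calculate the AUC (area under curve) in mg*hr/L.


C0 = Dose/Vd = 564/12.4 = 45.4839 mg/L
AUC = C0/ke = 45.4839/0.186
AUC = 244.5 mg*hr/L


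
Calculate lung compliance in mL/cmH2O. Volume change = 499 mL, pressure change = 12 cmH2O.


C = dV / dP
C = 499 / 12
C = 41.58 mL/cmH2O


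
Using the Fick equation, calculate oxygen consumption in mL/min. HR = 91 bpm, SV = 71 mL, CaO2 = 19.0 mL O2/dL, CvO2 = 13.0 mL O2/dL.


CO = HR*SV = 91*71/1000 = 6.461 L/min
a-v O2 diff = 19.0 - 13.0 = 6 mL/dL
VO2 = CO * (CaO2-CvO2) * 10 dL/L
VO2 = 6.461 * 6 * 10
VO2 = 387.7 mL/min


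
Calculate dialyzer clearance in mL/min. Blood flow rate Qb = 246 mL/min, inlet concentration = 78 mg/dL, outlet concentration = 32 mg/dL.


K = Qb * (Cb_in - Cb_out) / Cb_in
K = 246 * (78 - 32) / 78
K = 145.1 mL/min


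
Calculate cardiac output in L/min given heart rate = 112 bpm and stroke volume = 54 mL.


CO = HR * SV
CO = 112 * 54 / 1000
CO = 6.048 L/min


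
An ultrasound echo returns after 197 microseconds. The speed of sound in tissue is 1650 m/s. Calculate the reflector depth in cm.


depth = c * t / 2
t = 197 us = 1.9700e-04 s
depth = 1650 * 1.9700e-04 / 2
depth = 0.162525 m = 16.2525 cm


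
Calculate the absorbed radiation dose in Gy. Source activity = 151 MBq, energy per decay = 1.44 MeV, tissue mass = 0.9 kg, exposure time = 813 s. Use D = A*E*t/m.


A = 151 MBq = 1.5100e+08 Bq
E = 1.44 MeV = 2.30688e-13 J
D = A*E*t/m = 1.5100e+08*2.30688e-13*813/0.9
D = 0.03147 Gy


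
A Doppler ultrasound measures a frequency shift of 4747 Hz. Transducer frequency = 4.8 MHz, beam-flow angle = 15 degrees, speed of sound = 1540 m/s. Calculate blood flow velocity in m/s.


v = fd * c / (2 * f0 * cos(theta))
v = 4747 * 1540 / (2 * 4.8000e+06 * cos(15))
v = 0.7884 m/s


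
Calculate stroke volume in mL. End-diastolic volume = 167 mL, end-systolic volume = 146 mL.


SV = EDV - ESV
SV = 167 - 146
SV = 21 mL


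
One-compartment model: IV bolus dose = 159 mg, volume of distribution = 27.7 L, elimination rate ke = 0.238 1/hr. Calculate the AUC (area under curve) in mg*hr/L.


C0 = Dose/Vd = 159/27.7 = 5.74007 mg/L
AUC = C0/ke = 5.74007/0.238
AUC = 24.12 mg*hr/L


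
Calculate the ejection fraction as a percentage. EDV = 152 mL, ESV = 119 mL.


SV = EDV - ESV = 152 - 119 = 33 mL
EF = SV/EDV * 100 = 33/152 * 100
EF = 21.71%


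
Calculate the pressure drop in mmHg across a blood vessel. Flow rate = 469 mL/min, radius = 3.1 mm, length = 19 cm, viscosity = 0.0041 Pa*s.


dP = 8*mu*L*Q / (pi*r^4)
Q = 469 mL/min = 7.81667e-06 m^3/s
dP = 167.901 Pa = 167.901 / 133.322 mmHg = 1.259 mmHg


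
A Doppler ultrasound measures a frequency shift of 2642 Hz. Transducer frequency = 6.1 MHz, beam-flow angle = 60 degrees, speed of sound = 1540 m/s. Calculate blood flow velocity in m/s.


v = fd * c / (2 * f0 * cos(theta))
v = 2642 * 1540 / (2 * 6.1000e+06 * cos(60))
v = 0.667 m/s


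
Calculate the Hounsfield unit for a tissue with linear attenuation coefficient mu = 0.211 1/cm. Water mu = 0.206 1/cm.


HU = ((mu_tissue - mu_water) / mu_water) * 1000
HU = ((0.211 - 0.206) / 0.206) * 1000
HU = 24.27


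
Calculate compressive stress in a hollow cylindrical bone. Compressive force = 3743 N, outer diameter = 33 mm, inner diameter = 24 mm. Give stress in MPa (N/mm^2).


A = pi*(r_o^2 - r_i^2)
r_o = 16.5 mm, r_i = 12 mm
A = 402.909 mm^2
sigma = F/A = 3743 / 402.909
sigma = 9.29 MPa


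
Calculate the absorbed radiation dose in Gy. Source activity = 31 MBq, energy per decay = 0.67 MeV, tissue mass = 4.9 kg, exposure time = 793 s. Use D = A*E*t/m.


A = 31 MBq = 3.1000e+07 Bq
E = 0.67 MeV = 1.07334e-13 J
D = A*E*t/m = 3.1000e+07*1.07334e-13*793/4.9
D = 5.3849e-04 Gy


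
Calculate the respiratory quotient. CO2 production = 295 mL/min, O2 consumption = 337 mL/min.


RQ = VCO2 / VO2
RQ = 295 / 337
RQ = 0.8754


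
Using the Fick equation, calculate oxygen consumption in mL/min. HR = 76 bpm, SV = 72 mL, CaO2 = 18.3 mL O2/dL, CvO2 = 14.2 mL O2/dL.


CO = HR*SV = 76*72/1000 = 5.472 L/min
a-v O2 diff = 18.3 - 14.2 = 4.1 mL/dL
VO2 = CO * (CaO2-CvO2) * 10 dL/L
VO2 = 5.472 * 4.1 * 10
VO2 = 224.4 mL/min


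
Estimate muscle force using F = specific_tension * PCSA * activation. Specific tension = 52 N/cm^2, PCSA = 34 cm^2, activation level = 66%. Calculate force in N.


F = sigma * PCSA * activation
F = 52 * 34 * 0.66
F = 1167 N


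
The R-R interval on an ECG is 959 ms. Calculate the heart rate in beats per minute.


HR = 60 / RR_interval(s)
RR = 959 ms = 0.959 s
HR = 60 / 0.959 = 62.57 bpm


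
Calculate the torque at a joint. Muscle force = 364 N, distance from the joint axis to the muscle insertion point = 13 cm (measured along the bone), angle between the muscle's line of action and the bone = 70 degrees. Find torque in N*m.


Torque = F * d * sin(theta)   (moment arm = d*sin(theta))
d = 13 cm = 0.13 m
Torque = 364 * 0.13 * sin(70)
Torque = 44.47 N*m


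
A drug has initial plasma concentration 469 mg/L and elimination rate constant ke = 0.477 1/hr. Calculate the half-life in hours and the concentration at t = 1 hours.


t_half = ln(2) / ke = 0.693147 / 0.477 = 1.453 hr
C(t) = C0 * exp(-ke*t) = 469 * exp(-0.477*1)
C(1) = 291.1 mg/L


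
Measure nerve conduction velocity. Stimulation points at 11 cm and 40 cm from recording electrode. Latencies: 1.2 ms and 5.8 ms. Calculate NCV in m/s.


Distance = (40 - 11) / 100 = 0.29 m
dt = (5.8 - 1.2) / 1000 = 0.0046 s
NCV = dist / dt = 63.04 m/s


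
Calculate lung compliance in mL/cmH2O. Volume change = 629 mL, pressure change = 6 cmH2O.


C = dV / dP
C = 629 / 6
C = 104.8 mL/cmH2O


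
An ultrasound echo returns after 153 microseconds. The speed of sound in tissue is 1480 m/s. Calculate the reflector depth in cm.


depth = c * t / 2
t = 153 us = 1.5300e-04 s
depth = 1480 * 1.5300e-04 / 2
depth = 0.11322 m = 11.322 cm


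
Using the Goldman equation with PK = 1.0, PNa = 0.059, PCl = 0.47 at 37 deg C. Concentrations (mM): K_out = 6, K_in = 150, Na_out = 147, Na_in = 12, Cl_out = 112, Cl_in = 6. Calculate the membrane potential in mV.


Vm = (RT/F)*ln((PK*Ko + PNa*Nao + PCl*Cli)/(PK*Ki + PNa*Nai + PCl*Clo))
Numer = 17.493, Denom = 203.348
Vm = -65.56 mV


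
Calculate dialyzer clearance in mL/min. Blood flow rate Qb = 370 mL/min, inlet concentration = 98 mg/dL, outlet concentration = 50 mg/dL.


K = Qb * (Cb_in - Cb_out) / Cb_in
K = 370 * (98 - 50) / 98
K = 181.2 mL/min


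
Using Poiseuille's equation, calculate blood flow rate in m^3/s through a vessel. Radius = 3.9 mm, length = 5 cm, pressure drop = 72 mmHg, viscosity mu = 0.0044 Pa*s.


Q = pi*r^4*dP / (8*mu*L)
r = 0.0039 m, L = 0.05 m
dP = 72 mmHg = 9599.184 Pa
Q = 0.003964 m^3/s


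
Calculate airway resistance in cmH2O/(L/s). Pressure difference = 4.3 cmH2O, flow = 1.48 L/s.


R = dP / flow
R = 4.3 / 1.48
R = 2.905 cmH2O/(L/s)


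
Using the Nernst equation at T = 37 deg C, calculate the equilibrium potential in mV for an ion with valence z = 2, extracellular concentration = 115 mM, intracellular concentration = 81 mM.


E = (RT/(zF)) * ln(C_out/C_in)
T = 37 + 273.15 = 310.15 K
E = (8.314 * 310.15 / (2 * 96485)) * ln(115/81)
E = 4.683 mV


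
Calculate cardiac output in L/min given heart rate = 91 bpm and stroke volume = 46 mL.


CO = HR * SV
CO = 91 * 46 / 1000
CO = 4.186 L/min


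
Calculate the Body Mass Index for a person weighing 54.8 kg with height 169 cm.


BMI = weight / height^2
height = 169 cm = 1.69 m
BMI = 54.8 / 1.69^2
BMI = 19.19 kg/m^2


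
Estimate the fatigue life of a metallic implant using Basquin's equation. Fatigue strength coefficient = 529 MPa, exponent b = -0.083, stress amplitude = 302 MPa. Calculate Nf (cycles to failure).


sigma_a = sigma_f' * (2Nf)^b
2Nf = (sigma_a/sigma_f')^(1/b)
2Nf = (302/529)^(1/-0.083)
2Nf = 857.26919
Nf = 428.6


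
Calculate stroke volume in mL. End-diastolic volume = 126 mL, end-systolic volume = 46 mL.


SV = EDV - ESV
SV = 126 - 46
SV = 80 mL


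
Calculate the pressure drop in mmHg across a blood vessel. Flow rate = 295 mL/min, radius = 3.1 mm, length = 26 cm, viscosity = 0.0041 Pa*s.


dP = 8*mu*L*Q / (pi*r^4)
Q = 295 mL/min = 4.91667e-06 m^3/s
dP = 144.518 Pa = 144.518 / 133.322 mmHg = 1.084 mmHg


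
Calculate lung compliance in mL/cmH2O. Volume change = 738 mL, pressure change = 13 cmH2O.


C = dV / dP
C = 738 / 13
C = 56.77 mL/cmH2O


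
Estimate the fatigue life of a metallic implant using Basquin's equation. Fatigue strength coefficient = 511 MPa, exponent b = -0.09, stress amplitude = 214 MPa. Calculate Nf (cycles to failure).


sigma_a = sigma_f' * (2Nf)^b
2Nf = (sigma_a/sigma_f')^(1/b)
2Nf = (214/511)^(1/-0.09)
2Nf = 15851.822
Nf = 7926


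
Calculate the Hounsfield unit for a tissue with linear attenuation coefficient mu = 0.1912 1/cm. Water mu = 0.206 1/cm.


HU = ((mu_tissue - mu_water) / mu_water) * 1000
HU = ((0.1912 - 0.206) / 0.206) * 1000
HU = -71.84


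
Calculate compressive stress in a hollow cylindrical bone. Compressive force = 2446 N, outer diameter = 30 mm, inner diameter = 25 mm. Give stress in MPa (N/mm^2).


A = pi*(r_o^2 - r_i^2)
r_o = 15 mm, r_i = 12.5 mm
A = 215.984 mm^2
sigma = F/A = 2446 / 215.984
sigma = 11.32 MPa


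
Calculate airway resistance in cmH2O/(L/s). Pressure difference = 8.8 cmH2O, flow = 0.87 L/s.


R = dP / flow
R = 8.8 / 0.87
R = 10.11 cmH2O/(L/s)


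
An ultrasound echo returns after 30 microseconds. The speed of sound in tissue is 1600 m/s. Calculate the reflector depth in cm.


depth = c * t / 2
t = 30 us = 3.0000e-05 s
depth = 1600 * 3.0000e-05 / 2
depth = 0.024 m = 2.4 cm


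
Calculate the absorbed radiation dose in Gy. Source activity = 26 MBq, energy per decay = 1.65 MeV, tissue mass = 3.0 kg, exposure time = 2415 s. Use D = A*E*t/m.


A = 26 MBq = 2.6000e+07 Bq
E = 1.65 MeV = 2.6433e-13 J
D = A*E*t/m = 2.6000e+07*2.6433e-13*2415/3.0
D = 0.005532 Gy


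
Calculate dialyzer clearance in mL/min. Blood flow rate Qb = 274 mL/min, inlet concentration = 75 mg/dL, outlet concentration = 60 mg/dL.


K = Qb * (Cb_in - Cb_out) / Cb_in
K = 274 * (75 - 60) / 75
K = 54.8 mL/min


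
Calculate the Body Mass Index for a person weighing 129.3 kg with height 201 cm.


BMI = weight / height^2
height = 201 cm = 2.01 m
BMI = 129.3 / 2.01^2
BMI = 32 kg/m^2


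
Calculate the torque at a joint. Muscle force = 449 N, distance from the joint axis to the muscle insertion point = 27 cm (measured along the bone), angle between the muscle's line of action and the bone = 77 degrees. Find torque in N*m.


Torque = F * d * sin(theta)   (moment arm = d*sin(theta))
d = 27 cm = 0.27 m
Torque = 449 * 0.27 * sin(77)
Torque = 118.1 N*m


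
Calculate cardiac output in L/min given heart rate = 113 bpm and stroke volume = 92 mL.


CO = HR * SV
CO = 113 * 92 / 1000
CO = 10.4 L/min


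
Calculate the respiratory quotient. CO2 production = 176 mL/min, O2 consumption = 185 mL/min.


RQ = VCO2 / VO2
RQ = 176 / 185
RQ = 0.9514


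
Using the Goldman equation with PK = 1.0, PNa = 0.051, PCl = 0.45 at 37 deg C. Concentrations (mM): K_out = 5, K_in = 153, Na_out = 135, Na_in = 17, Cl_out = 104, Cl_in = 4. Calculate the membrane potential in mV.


Vm = (RT/F)*ln((PK*Ko + PNa*Nao + PCl*Cli)/(PK*Ki + PNa*Nai + PCl*Clo))
Numer = 13.685, Denom = 200.667
Vm = -71.77 mV


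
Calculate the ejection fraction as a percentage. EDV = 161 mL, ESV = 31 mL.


SV = EDV - ESV = 161 - 31 = 130 mL
EF = SV/EDV * 100 = 130/161 * 100
EF = 80.75%


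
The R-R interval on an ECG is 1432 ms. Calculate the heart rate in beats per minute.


HR = 60 / RR_interval(s)
RR = 1432 ms = 1.432 s
HR = 60 / 1.432 = 41.9 bpm


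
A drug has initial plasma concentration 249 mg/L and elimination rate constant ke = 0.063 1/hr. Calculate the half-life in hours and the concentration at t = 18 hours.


t_half = ln(2) / ke = 0.693147 / 0.063 = 11 hr
C(t) = C0 * exp(-ke*t) = 249 * exp(-0.063*18)
C(18) = 80.11 mg/L


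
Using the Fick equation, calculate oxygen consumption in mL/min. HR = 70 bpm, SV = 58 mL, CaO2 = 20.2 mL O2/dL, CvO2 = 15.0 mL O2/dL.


CO = HR*SV = 70*58/1000 = 4.06 L/min
a-v O2 diff = 20.2 - 15.0 = 5.2 mL/dL
VO2 = CO * (CaO2-CvO2) * 10 dL/L
VO2 = 4.06 * 5.2 * 10
VO2 = 211.1 mL/min
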